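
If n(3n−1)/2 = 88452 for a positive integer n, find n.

Set n(3n−1)/2 = 88452, giving 3n² − n − 176904 = 0.
The discriminant is 1 + 24·88452 = 2122849, and √2122849 = 1457.
So n = (1 + 1457) / 6 = 1458/6 = 243.

243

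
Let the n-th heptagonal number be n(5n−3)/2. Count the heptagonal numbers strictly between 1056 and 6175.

29

The n-th heptagonal number is n(5n−3)/2.
Smallest index with value > 1056: n = 21 (giving 1071).
Largest index with value < 6175: n = 49 (giving 5929).
Indices 21 through 49: 29 terms.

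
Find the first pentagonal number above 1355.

Solve n(3n−1)/2 > 1355 for integer n.
The largest n with value ≤ 1355 is 30 (since 1335 ≤ 1355 < 1426), so the first above is n = 31, value 1426.

1426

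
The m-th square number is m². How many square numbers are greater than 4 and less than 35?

3

The n-th square number is n².
Smallest index with value > 4: n = 3 (giving 9).
Largest index with value < 35: n = 5 (giving 25).
Indices 3 through 5: 3 terms.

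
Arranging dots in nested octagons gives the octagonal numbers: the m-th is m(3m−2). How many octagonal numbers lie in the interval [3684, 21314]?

49

The n-th octagonal number is n(3n−2).
Smallest index with value ≥ 3684: n = 36 (giving 3816).
Largest index with value ≤ 21314: n = 84 (giving 21000).
Indices 36 through 84: 49 terms.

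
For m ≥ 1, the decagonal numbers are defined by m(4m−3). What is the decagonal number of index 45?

The 45th decagonal number is n(4n−3) with n = 45.
45·(4·45 − 3) = 45·177 = 7965.

7965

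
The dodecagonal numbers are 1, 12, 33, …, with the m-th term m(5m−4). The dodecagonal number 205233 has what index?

Set n(5n−4) = 205233, giving 5n² − 4n − 205233 = 0.
The discriminant is 16 + 20·205233 = 4104676, and √4104676 = 2026.
So n = (4 + 2026) / 10 = 2030/10 = 203.

203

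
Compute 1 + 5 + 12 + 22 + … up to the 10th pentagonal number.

Σ i(3i−1)/2 = (3Σi² − Σi) / 2 over i = 1..10.
Σi = 55 and Σi² = 385.
(3·385 − 1·55) / 2 = 1100/2 = 550.

550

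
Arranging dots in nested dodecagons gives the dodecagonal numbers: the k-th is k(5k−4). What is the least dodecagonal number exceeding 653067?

Solve n(5n−4) > 653067 for integer n.
The largest n with value ≤ 653067 is 361 (since 650161 ≤ 653067 < 653772), so the first above is n = 362, value 653772.

653772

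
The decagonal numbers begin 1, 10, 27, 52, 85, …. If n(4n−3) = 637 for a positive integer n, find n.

Set n(4n−3) = 637, giving 4n² − 3n − 637 = 0.
The discriminant is 9 + 16·637 = 10201, and √10201 = 101.
So n = (3 + 101) / 8 = 104/8 = 13.
Check: 13·(4·13 − 3) = 637. ✓

13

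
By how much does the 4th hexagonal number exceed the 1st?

27

4·(2·4 − 1) = 28 and 1·(2·1 − 1) = 1.
Difference: 28 − 1 = 27.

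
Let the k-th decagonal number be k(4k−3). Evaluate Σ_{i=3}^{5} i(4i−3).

164

Σ i(4i−3) = 4Σi² − 3Σi over i = 3..5.
Σi = 15 − 3 = 12 and Σi² = 55 − 5 = 50.
4·50 − 3·12 = 164.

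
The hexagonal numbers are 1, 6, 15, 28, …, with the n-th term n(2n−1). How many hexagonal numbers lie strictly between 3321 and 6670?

The n-th hexagonal number is n(2n−1).
Smallest index with value > 3321: n = 42 (giving 3486).
Largest index with value < 6670: n = 57 (giving 6441).
Indices 42 through 57: 16 terms.

16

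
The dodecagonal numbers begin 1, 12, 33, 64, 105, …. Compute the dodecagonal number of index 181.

163081

The 181st dodecagonal number is n(5n−4) with n = 181.
181·(5·181 − 4) = 181·901 = 163081.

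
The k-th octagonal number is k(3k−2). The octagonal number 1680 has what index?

24

Set n(3n−2) = 1680, giving 3n² − 2n − 1680 = 0.
The discriminant is 4 + 12·1680 = 20164, and √20164 = 142.
So n = (2 + 142) / 6 = 144/6 = 24.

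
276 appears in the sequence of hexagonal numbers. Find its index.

Set n(2n−1) = 276, giving 2n² − n − 276 = 0.
The discriminant is 1 + 8·276 = 2209, and √2209 = 47.
So n = (1 + 47) / 4 = 48/4 = 12.

12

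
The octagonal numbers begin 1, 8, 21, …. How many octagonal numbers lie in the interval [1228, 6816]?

The n-th octagonal number is n(3n−2).
Smallest index with value ≥ 1228: n = 21 (giving 1281).
Largest index with value ≤ 6816: n = 48 (giving 6816).
Indices 21 through 48: 28 terms.

28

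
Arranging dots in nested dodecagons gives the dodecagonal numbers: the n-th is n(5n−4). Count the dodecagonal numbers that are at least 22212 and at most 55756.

39

The n-th dodecagonal number is n(5n−4).
Smallest index with value ≥ 22212: n = 68 (giving 22848).
Largest index with value ≤ 55756: n = 106 (giving 55756).
Indices 68 through 106: 39 terms.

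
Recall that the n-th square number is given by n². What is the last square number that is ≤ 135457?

135424

Solve n² ≤ 135457 for integer n.
n = 368 gives 135424 ≤ 135457, while n = 369 gives 136161 > 135457; so the answer is 135424.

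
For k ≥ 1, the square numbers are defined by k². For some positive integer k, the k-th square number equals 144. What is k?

We need n² = 144, so n = √144 = 12.

12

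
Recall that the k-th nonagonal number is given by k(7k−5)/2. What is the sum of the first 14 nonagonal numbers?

3290

Σ i(7i−5)/2 = (7Σi² − 5Σi) / 2 over i = 1..14.
Σi = 105 and Σi² = 1015.
(7·1015 − 5·105) / 2 = 6580/2 = 3290.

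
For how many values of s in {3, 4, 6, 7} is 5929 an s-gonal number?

2

s = 3: P(3, 108) = 5886 and P(3, 109) = 5995; 5929 is not s-gonal.
s = 4: P(4, 77) = 5929. ✓
s = 6: P(6, 54) = 5778 and P(6, 55) = 5995; 5929 is not s-gonal.
s = 7: P(7, 49) = 5929. ✓
Hits: s ∈ {4, 7} → 2.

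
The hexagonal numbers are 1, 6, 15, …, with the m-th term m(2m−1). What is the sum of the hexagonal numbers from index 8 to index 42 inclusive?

50015

Σ i(2i−1) = 2Σi² − Σi over i = 8..42.
Σi = 903 − 28 = 875 and Σi² = 25585 − 140 = 25445.
2·25445 − 1·875 = 50015.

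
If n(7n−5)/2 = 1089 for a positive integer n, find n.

Set n(7n−5)/2 = 1089, giving 7n² − 5n − 2178 = 0.
So n = (5 + 247) / 14 = 252/14 = 18.

18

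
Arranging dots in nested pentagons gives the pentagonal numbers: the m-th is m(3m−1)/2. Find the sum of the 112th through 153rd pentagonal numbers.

1112517

Σ i(3i−1)/2 = (3Σi² − Σi) / 2 over i = 112..153.
Σi = 11781 − 6216 = 5565 and Σi² = 1205589 − 462056 = 743533.
(3·743533 − 1·5565) / 2 = 2225034/2 = 1112517.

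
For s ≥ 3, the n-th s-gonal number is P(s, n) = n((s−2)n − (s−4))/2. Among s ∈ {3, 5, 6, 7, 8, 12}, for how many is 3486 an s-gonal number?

2

s = 3: P(3, 83) = 3486. ✓
s = 5: P(5, 48) = 3432 and P(5, 49) = 3577; 3486 is not s-gonal.
s = 6: P(6, 42) = 3486. ✓
s = 7: P(7, 37) = 3367 and P(7, 38) = 3553; 3486 is not s-gonal.
s = 8: P(8, 34) = 3400 and P(8, 35) = 3605; 3486 is not s-gonal.
s = 12: P(12, 26) = 3276 and P(12, 27) = 3537; 3486 is not s-gonal.
Hits: s ∈ {3, 6} → 2.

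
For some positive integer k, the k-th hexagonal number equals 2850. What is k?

Set n(2n−1) = 2850, giving 2n² − n − 2850 = 0.
The discriminant is 1 + 8·2850 = 22801, and √22801 = 151.
So n = (1 + 151) / 4 = 152/4 = 38.

38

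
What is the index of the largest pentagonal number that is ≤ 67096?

Solve n(3n−1)/2 ≤ 67096 for integer n.
n = 211 gives 66676 ≤ 67096, while n = 212 gives 67310 > 67096; so the answer is index 211.

211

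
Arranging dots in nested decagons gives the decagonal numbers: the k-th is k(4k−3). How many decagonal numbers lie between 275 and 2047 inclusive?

15

The n-th decagonal number is n(4n−3).
Smallest index with value ≥ 275: n = 9 (giving 297).
Largest index with value ≤ 2047: n = 23 (giving 2047).
Indices 9 through 23: 15 terms.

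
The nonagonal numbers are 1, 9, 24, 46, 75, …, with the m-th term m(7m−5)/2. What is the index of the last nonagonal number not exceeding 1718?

Solve n(7n−5)/2 ≤ 1718 for integer n.
n = 22 gives 1639 ≤ 1718, while n = 23 gives 1794 > 1718; so the answer is index 22.

22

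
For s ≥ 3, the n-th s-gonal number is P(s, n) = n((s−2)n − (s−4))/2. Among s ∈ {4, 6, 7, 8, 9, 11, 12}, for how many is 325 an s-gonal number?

2

s = 4: P(4, 18) = 324 and P(4, 19) = 361; 325 is not s-gonal.
s = 6: P(6, 13) = 325. ✓
s = 7: P(7, 11) = 286 and P(7, 12) = 342; 325 is not s-gonal.
s = 8: P(8, 10) = 280 and P(8, 11) = 341; 325 is not s-gonal.
s = 9: P(9, 10) = 325. ✓
s = 11: P(11, 8) = 260 and P(11, 9) = 333; 325 is not s-gonal.
s = 12: P(12, 8) = 288 and P(12, 9) = 369; 325 is not s-gonal.
Hits: s ∈ {6, 9} → 2.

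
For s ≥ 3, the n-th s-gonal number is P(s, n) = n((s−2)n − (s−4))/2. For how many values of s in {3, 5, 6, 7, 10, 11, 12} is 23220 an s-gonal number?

s = 3: P(3, 215) = 23220. ✓
s = 5: P(5, 124) = 23002 and P(5, 125) = 23375; 23220 is not s-gonal.
s = 6: P(6, 108) = 23220. ✓
s = 7: P(7, 96) = 22896 and P(7, 97) = 23377; 23220 is not s-gonal.
s = 10: P(10, 76) = 22876 and P(10, 77) = 23485; 23220 is not s-gonal.
s = 11: P(11, 72) = 23076 and P(11, 73) = 23725; 23220 is not s-gonal.
s = 12: P(12, 68) = 22848 and P(12, 69) = 23529; 23220 is not s-gonal.
Hits: s ∈ {3, 6} → 2.

2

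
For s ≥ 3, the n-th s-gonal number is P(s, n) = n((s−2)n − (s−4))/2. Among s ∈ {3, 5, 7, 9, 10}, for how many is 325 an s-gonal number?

s = 3: P(3, 25) = 325. ✓
s = 5: P(5, 14) = 287 and P(5, 15) = 330; 325 is not s-gonal.
s = 7: P(7, 11) = 286 and P(7, 12) = 342; 325 is not s-gonal.
s = 9: P(9, 10) = 325. ✓
s = 10: P(10, 9) = 297 and P(10, 10) = 370; 325 is not s-gonal.
Hits: s ∈ {3, 9} → 2.

2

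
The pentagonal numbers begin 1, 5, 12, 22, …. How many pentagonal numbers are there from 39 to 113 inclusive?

The n-th pentagonal number is n(3n−1)/2.
Smallest index with value ≥ 39: n = 6 (giving 51).
Largest index with value ≤ 113: n = 8 (giving 92).
Indices 6 through 8: 3 terms.

3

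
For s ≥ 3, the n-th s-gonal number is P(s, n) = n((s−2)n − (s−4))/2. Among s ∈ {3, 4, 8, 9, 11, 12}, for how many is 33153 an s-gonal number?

1

s = 3: P(3, 257) = 33153. ✓
s = 4: P(4, 182) = 33124 and P(4, 183) = 33489; 33153 is not s-gonal.
s = 8: P(8, 105) = 32865 and P(8, 106) = 33496; 33153 is not s-gonal.
s = 9: P(9, 97) = 32689 and P(9, 98) = 33369; 33153 is not s-gonal.
s = 11: P(11, 86) = 32981 and P(11, 87) = 33756; 33153 is not s-gonal.
s = 12: P(12, 81) = 32481 and P(12, 82) = 33292; 33153 is not s-gonal.
Hits: s ∈ {3} → 1.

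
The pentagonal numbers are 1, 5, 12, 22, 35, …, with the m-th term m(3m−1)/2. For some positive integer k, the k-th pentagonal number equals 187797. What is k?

354

Set n(3n−1)/2 = 187797, giving 3n² − n − 375594 = 0.
The discriminant is 1 + 24·187797 = 4507129, and √4507129 = 2123.
So n = (1 + 2123) / 6 = 2124/6 = 354.
Check: 354·(3·354 − 1)/2 = 187797. ✓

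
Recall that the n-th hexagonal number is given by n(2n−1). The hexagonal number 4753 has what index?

49

Set n(2n−1) = 4753, giving 2n² − n − 4753 = 0.
So n = (1 + 195) / 4 = 196/4 = 49.
Check: 49·(2·49 − 1) = 4753. ✓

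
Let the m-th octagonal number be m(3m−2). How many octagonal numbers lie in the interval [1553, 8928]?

31

The n-th octagonal number is n(3n−2).
Smallest index with value ≥ 1553: n = 24 (giving 1680).
Largest index with value ≤ 8928: n = 54 (giving 8640).
Indices 24 through 54: 31 terms.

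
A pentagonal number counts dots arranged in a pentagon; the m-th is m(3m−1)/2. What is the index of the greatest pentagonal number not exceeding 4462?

54

Solve n(3n−1)/2 ≤ 4462 for integer n.
n = 54 gives 4347 ≤ 4462, while n = 55 gives 4510 > 4462; so the answer is index 54.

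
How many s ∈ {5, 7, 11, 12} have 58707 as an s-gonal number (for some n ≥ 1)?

s = 5: P(5, 198) = 58707. ✓
s = 7: P(7, 153) = 58293 and P(7, 154) = 59059; 58707 is not s-gonal.
s = 11: P(11, 114) = 58083 and P(11, 115) = 59110; 58707 is not s-gonal.
s = 12: P(12, 108) = 57888 and P(12, 109) = 58969; 58707 is not s-gonal.
Hits: s ∈ {5} → 1.

1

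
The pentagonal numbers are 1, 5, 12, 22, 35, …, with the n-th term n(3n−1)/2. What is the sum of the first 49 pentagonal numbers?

Σ i(3i−1)/2 = (3Σi² − Σi) / 2 over i = 1..49.
Σi = 1225 and Σi² = 40425.
(3·40425 − 1·1225) / 2 = 120050/2 = 60025.

60025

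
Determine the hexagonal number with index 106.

106·(2·106 − 1) = 106·211 = 22366.

22366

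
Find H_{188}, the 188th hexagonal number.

The 188th hexagonal number is n(2n−1) with n = 188.
188·(2·188 − 1) = 188·375 = 70500.

70500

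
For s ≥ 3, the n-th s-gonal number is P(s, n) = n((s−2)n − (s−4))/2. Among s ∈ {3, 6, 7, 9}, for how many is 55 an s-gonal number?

s = 3: P(3, 10) = 55. ✓
s = 6: P(6, 5) = 45 and P(6, 6) = 66; 55 is not s-gonal.
s = 7: P(7, 5) = 55. ✓
s = 9: P(9, 4) = 46 and P(9, 5) = 75; 55 is not s-gonal.
Hits: s ∈ {3, 7} → 2.

2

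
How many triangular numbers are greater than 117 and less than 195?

The n-th triangular number is n(n+1)/2.
Smallest index with value > 117: n = 15 (giving 120).
Largest index with value < 195: n = 19 (giving 190).
Indices 15 through 19: 5 terms.

5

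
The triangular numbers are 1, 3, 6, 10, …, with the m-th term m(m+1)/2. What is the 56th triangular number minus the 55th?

Consecutive triangular numbers differ by n: T_{56} − T_{55} = 56.

56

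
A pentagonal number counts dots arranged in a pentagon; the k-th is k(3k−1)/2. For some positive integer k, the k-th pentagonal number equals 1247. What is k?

29

Set n(3n−1)/2 = 1247, giving 3n² − n − 2494 = 0.
The discriminant is 1 + 24·1247 = 29929, and √29929 = 173.
So n = (1 + 173) / 6 = 174/6 = 29.
Check: 29·(3·29 − 1)/2 = 1247. ✓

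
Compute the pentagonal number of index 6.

The 6th pentagonal number is n(3n−1)/2 with n = 6.
6·(3·6 − 1)/2 = 6·17/2 = 51.

51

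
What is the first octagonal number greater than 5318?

Solve n(3n−2) > 5318 for integer n.
The largest n with value ≤ 5318 is 42 (since 5208 ≤ 5318 < 5461), so the first above is n = 43, value 5461.

5461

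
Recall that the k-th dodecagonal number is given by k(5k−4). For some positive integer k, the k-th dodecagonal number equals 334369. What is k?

Set n(5n−4) = 334369, giving 5n² − 4n − 334369 = 0.
So n = (4 + 2586) / 10 = 2590/10 = 259.

259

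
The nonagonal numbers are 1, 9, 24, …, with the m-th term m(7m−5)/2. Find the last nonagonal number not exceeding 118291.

118036

Solve n(7n−5)/2 ≤ 118291 for integer n.
n = 184 gives 118036 ≤ 118291, while n = 185 gives 119325 > 118291; so the answer is 118036.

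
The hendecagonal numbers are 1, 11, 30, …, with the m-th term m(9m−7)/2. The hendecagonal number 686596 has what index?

391

Set n(9n−7)/2 = 686596, giving 9n² − 7n − 1373192 = 0.
So n = (7 + 7031) / 18 = 7038/18 = 391.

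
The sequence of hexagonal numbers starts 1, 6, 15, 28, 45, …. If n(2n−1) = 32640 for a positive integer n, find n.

Set n(2n−1) = 32640, giving 2n² − n − 32640 = 0.
The discriminant is 1 + 8·32640 = 261121, and √261121 = 511.
So n = (1 + 511) / 4 = 512/4 = 128.

128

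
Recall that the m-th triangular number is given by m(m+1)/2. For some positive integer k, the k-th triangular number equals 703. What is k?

37

Set n(n+1)/2 = 703, giving n² + n − 1406 = 0.
The discriminant is 1 + 8·703 = 5625, and √5625 = 75.
So n = (-1 + 75) / 2 = 74/2 = 37.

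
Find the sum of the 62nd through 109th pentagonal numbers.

538104

Σ i(3i−1)/2 = (3Σi² − Σi) / 2 over i = 62..109.
Σi = 5995 − 1891 = 4104 and Σi² = 437635 − 77531 = 360104.
(3·360104 − 1·4104) / 2 = 1076208/2 = 538104.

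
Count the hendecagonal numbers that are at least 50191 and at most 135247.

The n-th hendecagonal number is n(9n−7)/2.
Smallest index with value ≥ 50191: n = 106 (giving 50191).
Largest index with value ≤ 135247: n = 173 (giving 134075).
Indices 106 through 173: 68 terms.

68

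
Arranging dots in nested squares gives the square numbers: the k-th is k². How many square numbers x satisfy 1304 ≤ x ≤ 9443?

61

The n-th square number is n².
Smallest index with value ≥ 1304: n = 37 (giving 1369).
Largest index with value ≤ 9443: n = 97 (giving 9409).
Indices 37 through 97: 61 terms.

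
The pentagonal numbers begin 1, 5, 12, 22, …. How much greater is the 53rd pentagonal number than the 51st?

53·(3·53 − 1)/2 = 4187 and 51·(3·51 − 1)/2 = 3876.
Difference: 4187 − 3876 = 311.

311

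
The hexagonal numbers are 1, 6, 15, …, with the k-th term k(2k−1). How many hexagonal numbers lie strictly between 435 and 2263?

18

The n-th hexagonal number is n(2n−1).
Smallest index with value > 435: n = 16 (giving 496).
Largest index with value < 2263: n = 33 (giving 2145).
Indices 16 through 33: 18 terms.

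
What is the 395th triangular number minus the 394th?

395

Consecutive triangular numbers differ by n: T_{395} − T_{394} = 395.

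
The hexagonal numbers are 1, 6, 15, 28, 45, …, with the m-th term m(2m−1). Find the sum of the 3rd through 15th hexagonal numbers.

Σ i(2i−1) = 2Σi² − Σi over i = 3..15.
Σi = 120 − 3 = 117 and Σi² = 1240 − 5 = 1235.
2·1235 − 1·117 = 2353.

2353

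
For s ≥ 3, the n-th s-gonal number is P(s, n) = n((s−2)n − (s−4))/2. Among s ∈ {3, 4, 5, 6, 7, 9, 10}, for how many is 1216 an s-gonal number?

1

s = 3: P(3, 48) = 1176 and P(3, 49) = 1225; 1216 is not s-gonal.
s = 4: P(4, 34) = 1156 and P(4, 35) = 1225; 1216 is not s-gonal.
s = 5: P(5, 28) = 1162 and P(5, 29) = 1247; 1216 is not s-gonal.
s = 6: P(6, 24) = 1128 and P(6, 25) = 1225; 1216 is not s-gonal.
s = 7: P(7, 22) = 1177 and P(7, 23) = 1288; 1216 is not s-gonal.
s = 9: P(9, 19) = 1216. ✓
s = 10: P(10, 17) = 1105 and P(10, 18) = 1242; 1216 is not s-gonal.
Hits: s ∈ {9} → 1.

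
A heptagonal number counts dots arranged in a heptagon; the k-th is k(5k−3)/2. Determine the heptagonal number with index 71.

71·(5·71 − 3)/2 = 71·352/2 = 71·176 = 12496.

12496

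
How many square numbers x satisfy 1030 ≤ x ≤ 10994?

The n-th square number is n².
Smallest index with value ≥ 1030: n = 33 (giving 1089).
Largest index with value ≤ 10994: n = 104 (giving 10816).
Indices 33 through 104: 72 terms.

72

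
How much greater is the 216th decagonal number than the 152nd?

94016

216·(4·216 − 3) = 185976 and 152·(4·152 − 3) = 91960.
Difference: 185976 − 91960 = 94016.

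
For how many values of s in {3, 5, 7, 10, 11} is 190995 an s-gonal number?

1

s = 3: P(3, 617) = 190653 and P(3, 618) = 191271; 190995 is not s-gonal.
s = 5: P(5, 357) = 190995. ✓
s = 7: P(7, 276) = 190026 and P(7, 277) = 191407; 190995 is not s-gonal.
s = 10: P(10, 218) = 189442 and P(10, 219) = 191187; 190995 is not s-gonal.
s = 11: P(11, 206) = 190241 and P(11, 207) = 192096; 190995 is not s-gonal.
Hits: s ∈ {5} → 1.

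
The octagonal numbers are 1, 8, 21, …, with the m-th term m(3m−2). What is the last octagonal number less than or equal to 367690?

Solve n(3n−2) ≤ 367690 for integer n.
n = 350 gives 366800 ≤ 367690, while n = 351 gives 368901 > 367690; so the answer is 366800.

366800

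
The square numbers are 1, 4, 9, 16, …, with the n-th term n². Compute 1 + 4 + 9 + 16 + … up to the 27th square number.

Σ_{i=1}^{27} i² = 27·28·55/6 = 6930.

6930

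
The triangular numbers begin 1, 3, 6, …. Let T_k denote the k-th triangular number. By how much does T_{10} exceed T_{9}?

Consecutive triangular numbers differ by n: T_{10} − T_{9} = 10.

10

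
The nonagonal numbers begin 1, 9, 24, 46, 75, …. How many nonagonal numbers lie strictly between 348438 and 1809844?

404

The n-th nonagonal number is n(7n−5)/2.
Smallest index with value > 348438: n = 316 (giving 348706).
Largest index with value < 1809844: n = 719 (giving 1807566).
Indices 316 through 719: 404 terms.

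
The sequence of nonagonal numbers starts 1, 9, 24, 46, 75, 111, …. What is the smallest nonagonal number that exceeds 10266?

Solve n(7n−5)/2 > 10266 for integer n.
The largest n with value ≤ 10266 is 54 (since 10071 ≤ 10266 < 10450), so the first above is n = 55, value 10450.

10450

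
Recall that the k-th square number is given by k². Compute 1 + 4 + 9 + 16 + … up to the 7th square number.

140

Σ_{i=1}^{7} i² = 7·8·15/6 = 140.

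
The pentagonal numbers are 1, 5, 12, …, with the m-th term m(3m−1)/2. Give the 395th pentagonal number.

233840

The 395th pentagonal number is n(3n−1)/2 with n = 395.
395·(3·395 − 1)/2 = 395·1184/2 = 395·592 = 233840.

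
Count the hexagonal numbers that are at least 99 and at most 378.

The n-th hexagonal number is n(2n−1).
Smallest index with value ≥ 99: n = 8 (giving 120).
Largest index with value ≤ 378: n = 14 (giving 378).
Indices 8 through 14: 7 terms.

7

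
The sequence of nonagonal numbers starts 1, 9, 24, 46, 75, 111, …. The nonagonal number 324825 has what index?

Set n(7n−5)/2 = 324825, giving 7n² − 5n − 649650 = 0.
So n = (5 + 4265) / 14 = 4270/14 = 305.

305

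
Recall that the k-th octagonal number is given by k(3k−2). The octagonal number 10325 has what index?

59

Set n(3n−2) = 10325, giving 3n² − 2n − 10325 = 0.
The discriminant is 4 + 12·10325 = 123904, and √123904 = 352.
So n = (2 + 352) / 6 = 354/6 = 59.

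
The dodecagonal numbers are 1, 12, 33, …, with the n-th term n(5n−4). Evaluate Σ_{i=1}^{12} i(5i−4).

Σ i(5i−4) = 5Σi² − 4Σi over i = 1..12.
Σi = 78 and Σi² = 650.
5·650 − 4·78 = 2938.

2938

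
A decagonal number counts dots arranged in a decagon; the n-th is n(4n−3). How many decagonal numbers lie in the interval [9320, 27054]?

34

The n-th decagonal number is n(4n−3).
Smallest index with value ≥ 9320: n = 49 (giving 9457).
Largest index with value ≤ 27054: n = 82 (giving 26650).
Indices 49 through 82: 34 terms.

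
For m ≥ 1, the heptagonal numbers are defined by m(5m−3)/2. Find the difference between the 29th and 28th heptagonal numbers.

141

Consecutive heptagonal numbers differ by 5n − 4: here 5·29 − 4 = 141.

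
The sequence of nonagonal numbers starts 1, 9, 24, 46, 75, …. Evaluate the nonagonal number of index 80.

The 80th nonagonal number is n(7n−5)/2 with n = 80.
80·(7·80 − 5)/2 = 80·555/2 = 22200.

22200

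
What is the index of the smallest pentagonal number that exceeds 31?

Solve n(3n−1)/2 > 31 for integer n.
The largest n with value ≤ 31 is 4 (since 22 ≤ 31 < 35), so the first above is n = 5, value 35.

5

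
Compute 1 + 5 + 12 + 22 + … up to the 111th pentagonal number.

Σ i(3i−1)/2 = (3Σi² − Σi) / 2 over i = 1..111.
Σi = 6216 and Σi² = 462056.
(3·462056 − 1·6216) / 2 = 1379952/2 = 689976.

689976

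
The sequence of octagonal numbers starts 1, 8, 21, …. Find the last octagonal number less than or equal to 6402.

6256

Solve n(3n−2) ≤ 6402 for integer n.
n = 46 gives 6256 ≤ 6402, while n = 47 gives 6533 > 6402; so the answer is 6256.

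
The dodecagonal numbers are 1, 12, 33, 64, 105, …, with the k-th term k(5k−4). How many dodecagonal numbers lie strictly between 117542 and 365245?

The n-th dodecagonal number is n(5n−4).
Smallest index with value > 117542: n = 154 (giving 117964).
Largest index with value < 365245: n = 270 (giving 363420).
Indices 154 through 270: 117 terms.

117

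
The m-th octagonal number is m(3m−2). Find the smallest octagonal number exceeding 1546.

1680

Solve n(3n−2) > 1546 for integer n.
The largest n with value ≤ 1546 is 23 (since 1541 ≤ 1546 < 1680), so the first above is n = 24, value 1680.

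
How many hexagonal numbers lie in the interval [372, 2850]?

The n-th hexagonal number is n(2n−1).
Smallest index with value ≥ 372: n = 14 (giving 378).
Largest index with value ≤ 2850: n = 38 (giving 2850).
Indices 14 through 38: 25 terms.

25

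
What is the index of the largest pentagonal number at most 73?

7

Solve n(3n−1)/2 ≤ 73 for integer n.
n = 7 gives 70 ≤ 73, while n = 8 gives 92 > 73; so the answer is index 7.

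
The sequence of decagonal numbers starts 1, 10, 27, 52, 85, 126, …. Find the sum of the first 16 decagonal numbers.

5576

Σ i(4i−3) = 4Σi² − 3Σi over i = 1..16.
Σi = 136 and Σi² = 1496.
4·1496 − 3·136 = 5576.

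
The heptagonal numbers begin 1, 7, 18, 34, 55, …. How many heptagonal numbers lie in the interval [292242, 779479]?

The n-th heptagonal number is n(5n−3)/2.
Smallest index with value ≥ 292242: n = 343 (giving 293608).
Largest index with value ≤ 779479: n = 558 (giving 777573).
Indices 343 through 558: 216 terms.

216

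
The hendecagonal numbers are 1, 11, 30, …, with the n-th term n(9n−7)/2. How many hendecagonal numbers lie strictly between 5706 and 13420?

18

The n-th hendecagonal number is n(9n−7)/2.
Smallest index with value > 5706: n = 37 (giving 6031).
Largest index with value < 13420: n = 54 (giving 12933).
Indices 37 through 54: 18 terms.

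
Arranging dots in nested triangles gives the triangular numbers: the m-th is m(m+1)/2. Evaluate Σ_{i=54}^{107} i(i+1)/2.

Σ i(i+1)/2 = (Σi² + Σi) / 2 over i = 54..107.
Σi = 5778 − 1431 = 4347 and Σi² = 414090 − 51039 = 363051.
(1·363051 + 1·4347) / 2 = 367398/2 = 183699.

183699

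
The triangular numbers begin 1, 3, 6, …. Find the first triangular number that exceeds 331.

351

Solve n(n+1)/2 > 331 for integer n.
The largest n with value ≤ 331 is 25 (since 325 ≤ 331 < 351), so the first above is n = 26, value 351.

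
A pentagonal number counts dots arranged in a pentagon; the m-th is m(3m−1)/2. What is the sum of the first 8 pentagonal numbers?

288

Σ i(3i−1)/2 = (3Σi² − Σi) / 2 over i = 1..8.
Σi = 36 and Σi² = 204.
(3·204 − 1·36) / 2 = 576/2 = 288.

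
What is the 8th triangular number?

The 8th triangular number is n(n+1)/2 with n = 8.
8·9/2 = 72/2 = 36.

36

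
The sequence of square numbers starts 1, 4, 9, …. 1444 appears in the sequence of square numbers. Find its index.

We need n² = 1444, so n = √1444 = 38.
Check: 38² = 1444. ✓

38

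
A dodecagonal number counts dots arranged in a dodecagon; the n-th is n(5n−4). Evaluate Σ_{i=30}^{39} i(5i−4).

58545

Σ i(5i−4) = 5Σi² − 4Σi over i = 30..39.
Σi = 780 − 435 = 345 and Σi² = 20540 − 8555 = 11985.
5·11985 − 4·345 = 58545.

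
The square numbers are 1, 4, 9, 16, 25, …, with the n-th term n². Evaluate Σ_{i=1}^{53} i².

Σ_{i=1}^{53} i² = 53·54·107/6 = 51039.

51039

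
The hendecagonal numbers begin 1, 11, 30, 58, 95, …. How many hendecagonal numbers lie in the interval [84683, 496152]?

195

The n-th hendecagonal number is n(9n−7)/2.
Smallest index with value ≥ 84683: n = 138 (giving 85215).
Largest index with value ≤ 496152: n = 332 (giving 494846).
Indices 138 through 332: 195 terms.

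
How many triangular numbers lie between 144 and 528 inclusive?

16

The n-th triangular number is n(n+1)/2.
Smallest index with value ≥ 144: n = 17 (giving 153).
Largest index with value ≤ 528: n = 32 (giving 528).
Indices 17 through 32: 16 terms.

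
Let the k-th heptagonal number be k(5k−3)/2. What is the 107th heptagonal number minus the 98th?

107·(5·107 − 3)/2 = 28462 and 98·(5·98 − 3)/2 = 23863.
Difference: 28462 − 23863 = 4599.

4599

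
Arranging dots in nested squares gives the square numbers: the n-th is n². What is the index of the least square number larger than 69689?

Solve n² > 69689 for integer n.
The largest n with value ≤ 69689 is 263 (since 69169 ≤ 69689 < 69696), so the first above is n = 264, value 69696.

264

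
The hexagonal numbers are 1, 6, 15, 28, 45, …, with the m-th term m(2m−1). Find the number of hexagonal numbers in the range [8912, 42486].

The n-th hexagonal number is n(2n−1).
Smallest index with value ≥ 8912: n = 68 (giving 9180).
Largest index with value ≤ 42486: n = 146 (giving 42486).
Indices 68 through 146: 79 terms.

79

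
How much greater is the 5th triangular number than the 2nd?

12

5·6/2 = 15 and 2·3/2 = 3.
Difference: 15 − 3 = 12.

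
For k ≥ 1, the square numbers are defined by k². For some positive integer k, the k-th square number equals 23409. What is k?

153

We need n² = 23409, so n = √23409 = 153.
Check: 153² = 23409. ✓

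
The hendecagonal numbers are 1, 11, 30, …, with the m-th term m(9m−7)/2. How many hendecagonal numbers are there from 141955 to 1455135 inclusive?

392

The n-th hendecagonal number is n(9n−7)/2.
Smallest index with value ≥ 141955: n = 178 (giving 141955).
Largest index with value ≤ 1455135: n = 569 (giving 1454933).
Indices 178 through 569: 392 terms.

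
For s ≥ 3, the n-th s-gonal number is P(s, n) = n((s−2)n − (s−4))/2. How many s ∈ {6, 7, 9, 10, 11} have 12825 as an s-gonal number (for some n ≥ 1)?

1

s = 6: P(6, 80) = 12720 and P(6, 81) = 13041; 12825 is not s-gonal.
s = 7: P(7, 71) = 12496 and P(7, 72) = 12852; 12825 is not s-gonal.
s = 9: P(9, 60) = 12450 and P(9, 61) = 12871; 12825 is not s-gonal.
s = 10: P(10, 57) = 12825. ✓
s = 11: P(11, 53) = 12455 and P(11, 54) = 12933; 12825 is not s-gonal.
Hits: s ∈ {10} → 1.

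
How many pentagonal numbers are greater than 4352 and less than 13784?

42

The n-th pentagonal number is n(3n−1)/2.
Smallest index with value > 4352: n = 55 (giving 4510).
Largest index with value < 13784: n = 96 (giving 13776).
Indices 55 through 96: 42 terms.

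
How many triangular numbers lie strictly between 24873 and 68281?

147

The n-th triangular number is n(n+1)/2.
Smallest index with value > 24873: n = 223 (giving 24976).
Largest index with value < 68281: n = 369 (giving 68265).
Indices 223 through 369: 147 terms.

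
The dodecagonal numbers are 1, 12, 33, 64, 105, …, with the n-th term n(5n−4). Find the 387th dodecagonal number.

The 387th dodecagonal number is n(5n−4) with n = 387.
387·(5·387 − 4) = 387·1931 = 747297.

747297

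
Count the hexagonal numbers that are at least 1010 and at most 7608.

The n-th hexagonal number is n(2n−1).
Smallest index with value ≥ 1010: n = 23 (giving 1035).
Largest index with value ≤ 7608: n = 61 (giving 7381).
Indices 23 through 61: 39 terms.

39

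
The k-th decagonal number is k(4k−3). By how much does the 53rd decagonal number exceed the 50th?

1227

53·(4·53 − 3) = 11077 and 50·(4·50 − 3) = 9850.
Difference: 11077 − 9850 = 1227.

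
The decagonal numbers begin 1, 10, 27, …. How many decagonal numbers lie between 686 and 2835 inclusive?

The n-th decagonal number is n(4n−3).
Smallest index with value ≥ 686: n = 14 (giving 742).
Largest index with value ≤ 2835: n = 27 (giving 2835).
Indices 14 through 27: 14 terms.

14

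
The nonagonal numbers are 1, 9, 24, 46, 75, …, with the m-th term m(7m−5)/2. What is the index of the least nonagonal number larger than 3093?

31

Solve n(7n−5)/2 > 3093 for integer n.
The largest n with value ≤ 3093 is 30 (since 3075 ≤ 3093 < 3286), so the first above is n = 31, value 3286.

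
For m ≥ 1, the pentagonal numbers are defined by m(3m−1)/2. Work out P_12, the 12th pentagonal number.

12·(3·12 − 1)/2 = 12·35/2 = 210.

210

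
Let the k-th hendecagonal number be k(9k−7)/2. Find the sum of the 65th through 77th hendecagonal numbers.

Σ i(9i−7)/2 = (9Σi² − 7Σi) / 2 over i = 65..77.
Σi = 3003 − 2080 = 923 and Σi² = 155155 − 89440 = 65715.
(9·65715 − 7·923) / 2 = 584974/2 = 292487.

292487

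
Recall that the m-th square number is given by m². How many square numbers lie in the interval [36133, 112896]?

146

The n-th square number is n².
Smallest index with value ≥ 36133: n = 191 (giving 36481).
Largest index with value ≤ 112896: n = 336 (giving 112896).
Indices 191 through 336: 146 terms.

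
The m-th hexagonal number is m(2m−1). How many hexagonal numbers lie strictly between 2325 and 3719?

9

The n-th hexagonal number is n(2n−1).
Smallest index with value > 2325: n = 35 (giving 2415).
Largest index with value < 3719: n = 43 (giving 3655).
Indices 35 through 43: 9 terms.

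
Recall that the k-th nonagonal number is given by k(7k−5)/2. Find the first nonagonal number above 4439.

4446

Solve n(7n−5)/2 > 4439 for integer n.
The largest n with value ≤ 4439 is 35 (since 4200 ≤ 4439 < 4446), so the first above is n = 36, value 4446.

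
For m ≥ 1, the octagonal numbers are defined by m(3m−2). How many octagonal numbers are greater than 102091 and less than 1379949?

494

The n-th octagonal number is n(3n−2).
Smallest index with value > 102091: n = 185 (giving 102305).
Largest index with value < 1379949: n = 678 (giving 1377696).
Indices 185 through 678: 494 terms.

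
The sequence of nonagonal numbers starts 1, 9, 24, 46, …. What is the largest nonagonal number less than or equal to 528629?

525934

Solve n(7n−5)/2 ≤ 528629 for integer n.
n = 388 gives 525934 ≤ 528629, while n = 389 gives 528651 > 528629; so the answer is 525934.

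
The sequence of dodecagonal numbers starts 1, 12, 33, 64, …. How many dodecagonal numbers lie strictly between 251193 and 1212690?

The n-th dodecagonal number is n(5n−4).
Smallest index with value > 251193: n = 225 (giving 252225).
Largest index with value < 1212690: n = 492 (giving 1208352).
Indices 225 through 492: 268 terms.

268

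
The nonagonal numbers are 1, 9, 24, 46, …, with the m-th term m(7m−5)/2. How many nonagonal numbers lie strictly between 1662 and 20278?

54

The n-th nonagonal number is n(7n−5)/2.
Smallest index with value > 1662: n = 23 (giving 1794).
Largest index with value < 20278: n = 76 (giving 20026).
Indices 23 through 76: 54 terms.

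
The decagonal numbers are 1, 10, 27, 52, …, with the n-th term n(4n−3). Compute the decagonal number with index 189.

142317

The 189th decagonal number is n(4n−3) with n = 189.
189·(4·189 − 3) = 189·753 = 142317.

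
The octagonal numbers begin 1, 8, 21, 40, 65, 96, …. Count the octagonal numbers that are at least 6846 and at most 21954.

The n-th octagonal number is n(3n−2).
Smallest index with value ≥ 6846: n = 49 (giving 7105).
Largest index with value ≤ 21954: n = 85 (giving 21505).
Indices 49 through 85: 37 terms.

37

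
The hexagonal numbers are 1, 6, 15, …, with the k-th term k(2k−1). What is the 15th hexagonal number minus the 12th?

159

15·(2·15 − 1) = 435 and 12·(2·12 − 1) = 276.
Difference: 435 − 276 = 159.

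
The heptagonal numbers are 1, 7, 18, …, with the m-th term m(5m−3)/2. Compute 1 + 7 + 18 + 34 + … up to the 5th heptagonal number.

115

Σ i(5i−3)/2 = (5Σi² − 3Σi) / 2 over i = 1..5.
Σi = 15 and Σi² = 55.
(5·55 − 3·15) / 2 = 230/2 = 115.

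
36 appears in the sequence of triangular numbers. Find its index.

Set n(n+1)/2 = 36, giving n² + n − 72 = 0.
The discriminant is 1 + 8·36 = 289, and √289 = 17.
So n = (-1 + 17) / 2 = 16/2 = 8.
Check: 8·9/2 = 36. ✓

8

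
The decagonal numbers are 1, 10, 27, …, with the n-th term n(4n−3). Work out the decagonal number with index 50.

9850

The 50th decagonal number is n(4n−3) with n = 50.
50·(4·50 − 3) = 50·197 = 9850.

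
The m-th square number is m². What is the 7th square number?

49

7² = 49.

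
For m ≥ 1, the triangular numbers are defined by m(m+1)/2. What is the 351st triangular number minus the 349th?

351·352/2 = 61776 and 349·350/2 = 61075.
Difference: 61776 − 61075 = 701.

701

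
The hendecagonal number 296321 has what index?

Set n(9n−7)/2 = 296321, giving 9n² − 7n − 592642 = 0.
So n = (7 + 4619) / 18 = 4626/18 = 257.
Check: 257·(9·257 − 7)/2 = 296321. ✓

257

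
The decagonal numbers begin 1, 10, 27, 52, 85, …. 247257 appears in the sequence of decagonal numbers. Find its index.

249

Set n(4n−3) = 247257, giving 4n² − 3n − 247257 = 0.
So n = (3 + 1989) / 8 = 1992/8 = 249.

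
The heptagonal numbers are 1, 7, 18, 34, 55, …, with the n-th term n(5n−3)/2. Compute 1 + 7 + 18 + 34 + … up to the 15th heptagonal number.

Σ i(5i−3)/2 = (5Σi² − 3Σi) / 2 over i = 1..15.
Σi = 120 and Σi² = 1240.
(5·1240 − 3·120) / 2 = 5840/2 = 2920.

2920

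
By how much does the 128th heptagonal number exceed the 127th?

636

Consecutive heptagonal numbers differ by 5n − 4: here 5·128 − 4 = 636.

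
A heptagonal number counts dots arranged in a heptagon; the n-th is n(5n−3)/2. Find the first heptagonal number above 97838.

98704

Solve n(5n−3)/2 > 97838 for integer n.
The largest n with value ≤ 97838 is 198 (since 97713 ≤ 97838 < 98704), so the first above is n = 199, value 98704.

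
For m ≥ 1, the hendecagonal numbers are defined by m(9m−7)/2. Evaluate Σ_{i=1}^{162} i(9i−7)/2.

6390252

Σ i(9i−7)/2 = (9Σi² − 7Σi) / 2 over i = 1..162.
Σi = 13203 and Σi² = 1430325.
(9·1430325 − 7·13203) / 2 = 12780504/2 = 6390252.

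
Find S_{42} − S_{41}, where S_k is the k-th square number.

83

n² − (n−1)² = 2n − 1, so 42² − 41² = 2·42 − 1 = 83.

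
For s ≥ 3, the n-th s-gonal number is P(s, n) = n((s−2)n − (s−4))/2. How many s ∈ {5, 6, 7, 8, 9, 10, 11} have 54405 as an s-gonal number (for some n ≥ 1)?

2

s = 5: P(5, 190) = 54055 and P(5, 191) = 54626; 54405 is not s-gonal.
s = 6: P(6, 165) = 54285 and P(6, 166) = 54946; 54405 is not s-gonal.
s = 7: P(7, 147) = 53802 and P(7, 148) = 54538; 54405 is not s-gonal.
s = 8: P(8, 135) = 54405. ✓
s = 9: P(9, 125) = 54375 and P(9, 126) = 55251; 54405 is not s-gonal.
s = 10: P(10, 117) = 54405. ✓
s = 11: P(11, 110) = 54065 and P(11, 111) = 55056; 54405 is not s-gonal.
Hits: s ∈ {8, 10} → 2.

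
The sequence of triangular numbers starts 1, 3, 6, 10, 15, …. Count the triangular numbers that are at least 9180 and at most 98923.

310

The n-th triangular number is n(n+1)/2.
Smallest index with value ≥ 9180: n = 135 (giving 9180).
Largest index with value ≤ 98923: n = 444 (giving 98790).
Indices 135 through 444: 310 terms.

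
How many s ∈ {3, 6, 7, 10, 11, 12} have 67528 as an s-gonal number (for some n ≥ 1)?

2

s = 3: P(3, 367) = 67528. ✓
s = 6: P(6, 184) = 67528. ✓
s = 7: P(7, 164) = 66994 and P(7, 165) = 67815; 67528 is not s-gonal.
s = 10: P(10, 130) = 67210 and P(10, 131) = 68251; 67528 is not s-gonal.
s = 11: P(11, 122) = 66551 and P(11, 123) = 67650; 67528 is not s-gonal.
s = 12: P(12, 116) = 66816 and P(12, 117) = 67977; 67528 is not s-gonal.
Hits: s ∈ {3, 6} → 2.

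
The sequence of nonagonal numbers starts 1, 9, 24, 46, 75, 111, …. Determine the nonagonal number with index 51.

The 51st nonagonal number is n(7n−5)/2 with n = 51.
51·(7·51 − 5)/2 = 51·352/2 = 51·176 = 8976.

8976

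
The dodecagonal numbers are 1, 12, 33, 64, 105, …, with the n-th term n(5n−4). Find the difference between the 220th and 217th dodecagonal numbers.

6543

220·(5·220 − 4) = 241120 and 217·(5·217 − 4) = 234577.
Difference: 241120 − 234577 = 6543.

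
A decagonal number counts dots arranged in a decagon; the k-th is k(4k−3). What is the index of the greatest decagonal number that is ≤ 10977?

52

Solve n(4n−3) ≤ 10977 for integer n.
n = 52 gives 10660 ≤ 10977, while n = 53 gives 11077 > 10977; so the answer is index 52.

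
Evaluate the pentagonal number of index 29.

1247

29·(3·29 − 1)/2 = 29·86/2 = 29·43 = 1247.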